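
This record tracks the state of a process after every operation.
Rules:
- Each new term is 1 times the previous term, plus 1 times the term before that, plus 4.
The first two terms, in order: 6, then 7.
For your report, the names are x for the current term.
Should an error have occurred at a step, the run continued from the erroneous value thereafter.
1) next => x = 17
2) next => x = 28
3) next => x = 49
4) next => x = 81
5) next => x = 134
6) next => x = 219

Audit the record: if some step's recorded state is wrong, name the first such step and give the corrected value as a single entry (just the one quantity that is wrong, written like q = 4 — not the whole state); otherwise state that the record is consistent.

no error

Recomputing the run from the initial state:
step 1: x = 17
step 2: x = 28
step 3: x = 49
step 4: x = 81
step 5: x = 134
step 6: x = 219
This matches the record at every step.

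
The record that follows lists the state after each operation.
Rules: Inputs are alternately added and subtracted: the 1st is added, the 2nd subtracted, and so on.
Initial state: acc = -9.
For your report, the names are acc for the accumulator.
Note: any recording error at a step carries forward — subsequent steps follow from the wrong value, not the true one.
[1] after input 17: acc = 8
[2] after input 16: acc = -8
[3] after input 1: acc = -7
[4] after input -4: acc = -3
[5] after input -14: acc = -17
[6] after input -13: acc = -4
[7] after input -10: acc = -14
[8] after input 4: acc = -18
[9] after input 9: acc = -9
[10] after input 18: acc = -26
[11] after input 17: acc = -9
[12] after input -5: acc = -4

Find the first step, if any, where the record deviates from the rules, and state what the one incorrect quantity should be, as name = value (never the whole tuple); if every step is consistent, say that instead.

Recomputing the run from the initial state:
step 1: acc = 8
step 2: acc = -8
step 3: acc = -7
step 4: acc = -3
step 5: acc = -17
step 6: acc = -4
step 7: acc = -14
step 8: acc = -18
step 9: acc = -9
step 10: acc = -27
step 11: acc = -10
step 12: acc = -5
The first disagreement with the record is at step 10, where the value should be acc = -27.

step 10, acc = -27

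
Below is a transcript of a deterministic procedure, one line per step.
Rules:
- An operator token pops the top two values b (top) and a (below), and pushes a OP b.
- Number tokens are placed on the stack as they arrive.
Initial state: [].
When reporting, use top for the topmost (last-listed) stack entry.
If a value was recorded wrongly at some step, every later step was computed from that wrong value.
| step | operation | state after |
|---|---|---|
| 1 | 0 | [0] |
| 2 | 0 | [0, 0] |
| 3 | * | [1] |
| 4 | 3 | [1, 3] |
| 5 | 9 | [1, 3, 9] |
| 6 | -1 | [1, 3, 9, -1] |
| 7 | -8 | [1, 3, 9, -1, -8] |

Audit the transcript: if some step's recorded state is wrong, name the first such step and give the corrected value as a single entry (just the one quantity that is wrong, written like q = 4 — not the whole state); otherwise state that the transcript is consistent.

Recomputing the run from the initial state:
step 1: [0]
step 2: [0, 0]
step 3: [0]
step 4: [0, 3]
step 5: [0, 3, 9]
step 6: [0, 3, 9, -1]
step 7: [0, 3, 9, -1, -8]
The first disagreement with the transcript is at step 3, where the value should be top = 0.

step 3, top = 0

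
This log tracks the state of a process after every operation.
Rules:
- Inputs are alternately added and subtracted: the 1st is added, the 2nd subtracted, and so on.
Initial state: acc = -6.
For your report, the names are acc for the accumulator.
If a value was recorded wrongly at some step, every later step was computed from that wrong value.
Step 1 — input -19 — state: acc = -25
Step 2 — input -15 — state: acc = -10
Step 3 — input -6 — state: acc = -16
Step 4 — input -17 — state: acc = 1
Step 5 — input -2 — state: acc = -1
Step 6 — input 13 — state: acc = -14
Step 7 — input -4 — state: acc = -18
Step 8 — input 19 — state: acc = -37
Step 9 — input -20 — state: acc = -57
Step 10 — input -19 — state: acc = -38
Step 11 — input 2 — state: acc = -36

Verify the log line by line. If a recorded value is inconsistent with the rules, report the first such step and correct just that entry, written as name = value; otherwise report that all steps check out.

Recomputing the run from the initial state:
step 1: acc = -25
step 2: acc = -10
step 3: acc = -16
step 4: acc = 1
step 5: acc = -1
step 6: acc = -14
step 7: acc = -18
step 8: acc = -37
step 9: acc = -57
step 10: acc = -38
step 11: acc = -36
This matches the log at every step.

no error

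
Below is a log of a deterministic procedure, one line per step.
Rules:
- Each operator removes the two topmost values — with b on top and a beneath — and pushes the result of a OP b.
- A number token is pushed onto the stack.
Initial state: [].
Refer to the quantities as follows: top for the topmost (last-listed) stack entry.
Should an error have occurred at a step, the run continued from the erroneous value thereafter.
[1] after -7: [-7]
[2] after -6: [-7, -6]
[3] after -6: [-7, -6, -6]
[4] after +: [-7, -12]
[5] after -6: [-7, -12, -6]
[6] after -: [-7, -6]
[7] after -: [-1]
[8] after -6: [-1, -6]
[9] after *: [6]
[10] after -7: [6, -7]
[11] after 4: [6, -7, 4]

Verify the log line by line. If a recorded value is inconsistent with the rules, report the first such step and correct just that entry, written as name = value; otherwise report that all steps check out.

step 1: push -7: top = -7 -> matches
step 2: push -6: top = -6 -> checks out
step 3: push -6: top = -6 -> exactly as logged
step 4: -6 + -6 = -12 -> exactly as logged
step 5: push -6: top = -6 -> matches
step 6: -12 - -6 = -6 -> matches
step 7: -7 - -6 = -1 -> checks out
step 8: push -6: top = -6 -> verified
step 9: -1 * -6 = 6 -> agrees with the log
step 10: push -7: top = -7 -> agrees with the log
step 11: push 4: top = 4 -> verified
All entries verified; no error found.

no error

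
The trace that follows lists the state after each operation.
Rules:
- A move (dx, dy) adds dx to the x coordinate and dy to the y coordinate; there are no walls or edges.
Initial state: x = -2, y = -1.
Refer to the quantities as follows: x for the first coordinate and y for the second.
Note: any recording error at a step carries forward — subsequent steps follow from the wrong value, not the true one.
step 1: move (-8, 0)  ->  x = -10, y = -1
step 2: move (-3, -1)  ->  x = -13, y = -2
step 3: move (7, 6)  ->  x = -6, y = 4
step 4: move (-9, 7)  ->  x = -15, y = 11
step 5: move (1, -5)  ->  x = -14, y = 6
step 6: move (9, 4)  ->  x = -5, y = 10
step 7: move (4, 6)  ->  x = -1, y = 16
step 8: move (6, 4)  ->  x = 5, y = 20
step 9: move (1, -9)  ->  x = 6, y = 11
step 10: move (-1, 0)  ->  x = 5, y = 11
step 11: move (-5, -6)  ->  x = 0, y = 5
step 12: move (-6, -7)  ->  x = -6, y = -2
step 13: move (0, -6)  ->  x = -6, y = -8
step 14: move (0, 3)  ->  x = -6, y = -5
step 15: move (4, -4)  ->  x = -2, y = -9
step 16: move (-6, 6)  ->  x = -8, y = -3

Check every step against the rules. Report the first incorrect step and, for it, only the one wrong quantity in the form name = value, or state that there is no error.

step 1: x = -2 + (-8) = -10, y = -1 + (0) = -1 -> agrees with the trace
step 2: x = -10 + (-3) = -13, y = -1 + (-1) = -2 -> in agreement
step 3: x = -13 + (7) = -6, y = -2 + (6) = 4 -> verified
step 4: x = -6 + (-9) = -15, y = 4 + (7) = 11 -> confirmed correct
step 5: x = -15 + (1) = -14, y = 11 + (-5) = 6 -> checks out
step 6: x = -14 + (9) = -5, y = 6 + (4) = 10 -> same as recorded
step 7: x = -5 + (4) = -1, y = 10 + (6) = 16 -> confirmed correct
step 8: x = -1 + (6) = 5, y = 16 + (4) = 20 -> confirmed correct
step 9: x = 5 + (1) = 6, y = 20 + (-9) = 11 -> consistent with the trace
step 10: x = 6 + (-1) = 5, y = 11 + (0) = 11 -> checks out
step 11: x = 5 + (-5) = 0, y = 11 + (-6) = 5 -> matches
step 12: x = 0 + (-6) = -6, y = 5 + (-7) = -2 -> confirmed correct
step 13: x = -6 + (0) = -6, y = -2 + (-6) = -8 -> checks out
step 14: x = -6 + (0) = -6, y = -8 + (3) = -5 -> no discrepancy
step 15: x = -6 + (4) = -2, y = -5 + (-4) = -9 -> checks out
step 16: x = -2 + (-6) = -8, y = -9 + (6) = -3 -> in agreement
Every step is consistent.

no error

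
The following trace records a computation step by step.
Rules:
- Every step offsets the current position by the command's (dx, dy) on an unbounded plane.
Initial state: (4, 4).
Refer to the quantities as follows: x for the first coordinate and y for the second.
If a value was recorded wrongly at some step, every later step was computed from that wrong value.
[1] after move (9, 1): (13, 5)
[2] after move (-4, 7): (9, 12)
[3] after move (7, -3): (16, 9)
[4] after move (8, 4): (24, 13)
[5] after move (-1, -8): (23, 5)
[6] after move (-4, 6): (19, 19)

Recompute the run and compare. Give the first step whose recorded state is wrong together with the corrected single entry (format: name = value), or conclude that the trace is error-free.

step 1: x = 4 + (9) = 13, y = 4 + (1) = 5 -> confirmed correct
step 2: x = 13 + (-4) = 9, y = 5 + (7) = 12 -> in agreement
step 3: x = 9 + (7) = 16, y = 12 + (-3) = 9 -> in agreement
step 4: x = 16 + (8) = 24, y = 9 + (4) = 13 -> consistent with the trace
step 5: x = 24 + (-1) = 23, y = 13 + (-8) = 5 -> same as recorded
step 6: x = 23 + (-4) = 19, y = 5 + (6) = 11 -> not what was recorded
First incorrect step: 6; the correct value is y = 11.

step 6, y = 11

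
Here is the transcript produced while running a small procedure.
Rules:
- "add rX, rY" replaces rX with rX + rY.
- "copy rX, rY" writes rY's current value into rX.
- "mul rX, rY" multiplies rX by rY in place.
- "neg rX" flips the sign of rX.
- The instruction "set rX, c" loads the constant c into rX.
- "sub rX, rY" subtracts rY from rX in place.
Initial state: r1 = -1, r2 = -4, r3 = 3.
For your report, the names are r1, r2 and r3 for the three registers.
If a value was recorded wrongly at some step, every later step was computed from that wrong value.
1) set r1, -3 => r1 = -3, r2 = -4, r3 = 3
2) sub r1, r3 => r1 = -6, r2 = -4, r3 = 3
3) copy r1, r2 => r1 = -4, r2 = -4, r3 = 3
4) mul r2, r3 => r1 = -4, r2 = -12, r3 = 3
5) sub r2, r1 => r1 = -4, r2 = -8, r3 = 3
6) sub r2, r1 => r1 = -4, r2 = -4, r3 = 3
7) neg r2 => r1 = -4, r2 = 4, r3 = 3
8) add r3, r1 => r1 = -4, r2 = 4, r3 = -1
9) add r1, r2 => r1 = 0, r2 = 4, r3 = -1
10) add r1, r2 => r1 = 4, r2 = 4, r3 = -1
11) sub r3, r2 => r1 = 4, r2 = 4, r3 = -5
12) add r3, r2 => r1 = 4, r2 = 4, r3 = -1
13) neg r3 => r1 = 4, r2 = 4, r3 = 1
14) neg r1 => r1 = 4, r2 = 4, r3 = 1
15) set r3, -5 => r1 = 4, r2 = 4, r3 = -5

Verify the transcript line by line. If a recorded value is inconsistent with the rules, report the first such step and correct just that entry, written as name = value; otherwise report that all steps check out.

step 14, r1 = -4

Step 1: r1 = -3 — confirmed correct.
Step 2: r1 = -3 - 3 = -6 — confirmed correct.
Step 3: r1 = -4 — verified.
Step 4: r2 = -4 * 3 = -12 — same as recorded.
Step 5: r2 = -12 - -4 = -8 — matches.
Step 6: r2 = -8 - -4 = -4 — agrees with the transcript.
Step 7: r2 = -(-4) = 4 — no discrepancy.
Step 8: r3 = 3 + -4 = -1 — confirmed correct.
Step 9: r1 = -4 + 4 = 0 — checks out.
Step 10: r1 = 0 + 4 = 4 — confirmed correct.
Step 11: r3 = -1 - 4 = -5 — verified.
Step 12: r3 = -5 + 4 = -1 — same as recorded.
Step 13: r3 = -(-1) = 1 — exactly as logged.
Step 14: r1 = -(4) = -4 — first mismatch against the transcript.
First deviation found at step 14; the corrected entry is r1 = -4.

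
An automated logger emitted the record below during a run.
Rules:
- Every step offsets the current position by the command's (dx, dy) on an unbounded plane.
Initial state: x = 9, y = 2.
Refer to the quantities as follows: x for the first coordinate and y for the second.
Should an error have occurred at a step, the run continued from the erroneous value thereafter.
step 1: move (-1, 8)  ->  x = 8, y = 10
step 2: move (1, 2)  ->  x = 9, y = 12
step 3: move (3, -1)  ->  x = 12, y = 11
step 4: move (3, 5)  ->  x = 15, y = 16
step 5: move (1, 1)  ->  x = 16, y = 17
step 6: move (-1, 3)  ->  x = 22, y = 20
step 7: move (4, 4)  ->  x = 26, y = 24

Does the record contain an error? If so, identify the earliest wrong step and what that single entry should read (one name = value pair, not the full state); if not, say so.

step 1: x = 9 + (-1) = 8, y = 2 + (8) = 10 -> matches
step 2: x = 8 + (1) = 9, y = 10 + (2) = 12 -> confirmed correct
step 3: x = 9 + (3) = 12, y = 12 + (-1) = 11 -> agrees with the record
step 4: x = 12 + (3) = 15, y = 11 + (5) = 16 -> no discrepancy
step 5: x = 15 + (1) = 16, y = 16 + (1) = 17 -> confirmed correct
step 6: x = 16 + (-1) = 15, y = 17 + (3) = 20 -> the recorded entry deviates here
The earliest wrong entry is at step 6: it should read x = 15.

step 6, x = 15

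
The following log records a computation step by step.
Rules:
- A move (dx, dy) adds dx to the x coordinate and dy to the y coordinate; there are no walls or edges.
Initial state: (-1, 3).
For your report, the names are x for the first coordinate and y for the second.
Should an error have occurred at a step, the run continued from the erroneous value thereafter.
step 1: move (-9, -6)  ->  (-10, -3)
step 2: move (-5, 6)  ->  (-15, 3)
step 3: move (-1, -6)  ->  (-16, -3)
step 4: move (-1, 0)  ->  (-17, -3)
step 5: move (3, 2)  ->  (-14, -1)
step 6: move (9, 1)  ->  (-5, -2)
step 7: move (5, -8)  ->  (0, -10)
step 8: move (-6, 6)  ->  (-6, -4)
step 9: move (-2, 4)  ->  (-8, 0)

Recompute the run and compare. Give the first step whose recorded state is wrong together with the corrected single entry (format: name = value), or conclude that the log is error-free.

step 1: x = -1 + (-9) = -10, y = 3 + (-6) = -3 -> in agreement
step 2: x = -10 + (-5) = -15, y = -3 + (6) = 3 -> exactly as logged
step 3: x = -15 + (-1) = -16, y = 3 + (-6) = -3 -> agrees with the log
step 4: x = -16 + (-1) = -17, y = -3 + (0) = -3 -> matches
step 5: x = -17 + (3) = -14, y = -3 + (2) = -1 -> same as recorded
step 6: x = -14 + (9) = -5, y = -1 + (1) = 0 -> a discrepancy with the log
First incorrect step: 6; the correct value is y = 0.

step 6, y = 0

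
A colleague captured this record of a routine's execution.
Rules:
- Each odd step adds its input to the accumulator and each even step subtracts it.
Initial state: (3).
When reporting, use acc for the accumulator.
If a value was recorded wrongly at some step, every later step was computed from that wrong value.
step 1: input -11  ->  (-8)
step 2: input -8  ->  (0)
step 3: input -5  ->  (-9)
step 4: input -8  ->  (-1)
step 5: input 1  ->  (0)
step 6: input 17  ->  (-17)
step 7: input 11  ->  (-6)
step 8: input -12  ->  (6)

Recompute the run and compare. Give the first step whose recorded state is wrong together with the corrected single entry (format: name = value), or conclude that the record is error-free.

step 3, acc = -5

step 1: acc = 3 + -11 = -8 -> matches
step 2: acc = -8 - -8 = 0 -> exactly as logged
step 3: acc = 0 + -5 = -5 -> this is not what the record shows
The audit stops at step 3: the recorded entry is wrong and should be acc = -5.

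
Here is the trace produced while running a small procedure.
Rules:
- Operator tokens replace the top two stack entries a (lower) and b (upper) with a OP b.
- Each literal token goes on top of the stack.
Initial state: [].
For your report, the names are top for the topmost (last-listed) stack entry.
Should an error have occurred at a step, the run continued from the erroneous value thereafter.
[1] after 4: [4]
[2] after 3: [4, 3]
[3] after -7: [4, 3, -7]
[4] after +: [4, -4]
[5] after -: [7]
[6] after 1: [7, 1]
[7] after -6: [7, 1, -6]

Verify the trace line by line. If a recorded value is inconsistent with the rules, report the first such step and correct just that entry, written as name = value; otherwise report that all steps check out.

Step 1: push 4: top = 4 — agrees with the trace.
Step 2: push 3: top = 3 — in agreement.
Step 3: push -7: top = -7 — in agreement.
Step 4: 3 + -7 = -4 — exactly as logged.
Step 5: 4 - -4 = 8 — a discrepancy with the trace.
So the first discrepancy is step 5, where the right value is top = 8.

step 5, top = 8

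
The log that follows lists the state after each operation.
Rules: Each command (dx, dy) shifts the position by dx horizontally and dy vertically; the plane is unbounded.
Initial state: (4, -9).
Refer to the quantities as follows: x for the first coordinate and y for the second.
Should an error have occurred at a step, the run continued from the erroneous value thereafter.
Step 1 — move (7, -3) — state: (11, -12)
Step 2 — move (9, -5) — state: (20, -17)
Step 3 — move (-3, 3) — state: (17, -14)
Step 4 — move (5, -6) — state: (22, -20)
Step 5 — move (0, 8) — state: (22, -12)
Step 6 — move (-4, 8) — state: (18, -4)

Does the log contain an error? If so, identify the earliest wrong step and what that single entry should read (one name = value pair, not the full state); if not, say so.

no error

Recomputing the run from the initial state:
step 1: x = 11, y = -12
step 2: x = 20, y = -17
step 3: x = 17, y = -14
step 4: x = 22, y = -20
step 5: x = 22, y = -12
step 6: x = 18, y = -4
This matches the log at every step.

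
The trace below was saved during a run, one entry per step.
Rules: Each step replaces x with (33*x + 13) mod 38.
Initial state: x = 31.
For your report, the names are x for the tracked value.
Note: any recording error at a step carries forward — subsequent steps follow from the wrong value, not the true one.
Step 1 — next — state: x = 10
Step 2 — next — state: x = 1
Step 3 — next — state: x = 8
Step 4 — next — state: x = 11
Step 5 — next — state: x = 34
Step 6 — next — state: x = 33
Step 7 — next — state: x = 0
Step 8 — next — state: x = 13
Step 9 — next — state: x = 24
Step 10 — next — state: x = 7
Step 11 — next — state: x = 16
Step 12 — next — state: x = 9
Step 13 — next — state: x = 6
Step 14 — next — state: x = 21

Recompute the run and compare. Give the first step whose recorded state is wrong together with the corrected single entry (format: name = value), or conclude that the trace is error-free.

no error

Recomputing the run from the initial state:
step 1: x = 10
step 2: x = 1
step 3: x = 8
step 4: x = 11
step 5: x = 34
step 6: x = 33
step 7: x = 0
step 8: x = 13
step 9: x = 24
step 10: x = 7
step 11: x = 16
step 12: x = 9
step 13: x = 6
step 14: x = 21
This matches the trace at every step.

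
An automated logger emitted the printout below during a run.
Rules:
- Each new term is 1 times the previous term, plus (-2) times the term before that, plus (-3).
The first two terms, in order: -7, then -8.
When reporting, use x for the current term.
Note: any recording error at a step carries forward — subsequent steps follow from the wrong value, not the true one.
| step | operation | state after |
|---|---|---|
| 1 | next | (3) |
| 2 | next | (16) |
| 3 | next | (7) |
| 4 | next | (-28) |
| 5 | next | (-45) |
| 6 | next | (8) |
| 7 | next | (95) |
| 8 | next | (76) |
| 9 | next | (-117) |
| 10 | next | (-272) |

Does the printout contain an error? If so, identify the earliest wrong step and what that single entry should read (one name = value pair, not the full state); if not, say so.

Step 1: x = 1*(-8) + (-2)*(-7) + (-3) = 3 — exactly as logged.
Step 2: x = 1*(3) + (-2)*(-8) + (-3) = 16 — in agreement.
Step 3: x = 1*(16) + (-2)*(3) + (-3) = 7 — checks out.
Step 4: x = 1*(7) + (-2)*(16) + (-3) = -28 — consistent with the printout.
Step 5: x = 1*(-28) + (-2)*(7) + (-3) = -45 — exactly as logged.
Step 6: x = 1*(-45) + (-2)*(-28) + (-3) = 8 — exactly as logged.
Step 7: x = 1*(8) + (-2)*(-45) + (-3) = 95 — same as recorded.
Step 8: x = 1*(95) + (-2)*(8) + (-3) = 76 — agrees with the printout.
Step 9: x = 1*(76) + (-2)*(95) + (-3) = -117 — checks out.
Step 10: x = 1*(-117) + (-2)*(76) + (-3) = -272 — agrees with the printout.
Each recorded entry agrees with the recomputation.

no error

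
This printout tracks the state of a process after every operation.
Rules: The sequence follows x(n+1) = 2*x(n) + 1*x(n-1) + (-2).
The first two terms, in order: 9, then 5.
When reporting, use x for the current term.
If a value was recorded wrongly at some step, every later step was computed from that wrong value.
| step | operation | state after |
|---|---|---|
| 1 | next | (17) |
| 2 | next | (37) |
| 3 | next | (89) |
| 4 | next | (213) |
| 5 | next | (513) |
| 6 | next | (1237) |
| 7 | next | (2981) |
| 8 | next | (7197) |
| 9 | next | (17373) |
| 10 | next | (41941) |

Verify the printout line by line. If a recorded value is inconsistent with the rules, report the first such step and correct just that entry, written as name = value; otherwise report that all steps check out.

step 7, x = 2985

Recomputing the run from the initial state:
step 1: x = 17
step 2: x = 37
step 3: x = 89
step 4: x = 213
step 5: x = 513
step 6: x = 1237
step 7: x = 2985
step 8: x = 7205
step 9: x = 17393
step 10: x = 41989
The first disagreement with the printout is at step 7, where the value should be x = 2985.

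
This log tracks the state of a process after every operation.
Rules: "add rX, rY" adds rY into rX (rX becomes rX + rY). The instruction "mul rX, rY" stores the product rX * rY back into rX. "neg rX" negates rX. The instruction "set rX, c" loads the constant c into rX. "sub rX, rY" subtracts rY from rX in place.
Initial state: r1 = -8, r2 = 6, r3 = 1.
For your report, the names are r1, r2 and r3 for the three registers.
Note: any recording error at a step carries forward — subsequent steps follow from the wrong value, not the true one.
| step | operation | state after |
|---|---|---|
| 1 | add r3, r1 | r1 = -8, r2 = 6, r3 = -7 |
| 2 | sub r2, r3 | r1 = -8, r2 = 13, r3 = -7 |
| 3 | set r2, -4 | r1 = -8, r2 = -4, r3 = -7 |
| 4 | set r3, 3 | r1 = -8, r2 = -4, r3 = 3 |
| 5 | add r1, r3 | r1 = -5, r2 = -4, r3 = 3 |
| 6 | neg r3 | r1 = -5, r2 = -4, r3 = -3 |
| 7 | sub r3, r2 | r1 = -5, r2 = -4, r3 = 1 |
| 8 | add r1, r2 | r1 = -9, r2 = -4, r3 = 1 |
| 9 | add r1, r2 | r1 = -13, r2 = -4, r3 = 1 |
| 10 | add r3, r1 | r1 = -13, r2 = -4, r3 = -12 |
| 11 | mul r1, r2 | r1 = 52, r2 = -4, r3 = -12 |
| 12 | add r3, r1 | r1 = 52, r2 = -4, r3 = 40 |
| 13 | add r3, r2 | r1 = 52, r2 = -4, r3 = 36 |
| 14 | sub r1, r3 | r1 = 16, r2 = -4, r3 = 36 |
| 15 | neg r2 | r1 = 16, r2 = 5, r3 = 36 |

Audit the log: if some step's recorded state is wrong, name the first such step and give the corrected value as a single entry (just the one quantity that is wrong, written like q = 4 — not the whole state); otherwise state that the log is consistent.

step 15, r2 = 4

Recomputing the run from the initial state:
step 1: r1 = -8, r2 = 6, r3 = -7
step 2: r1 = -8, r2 = 13, r3 = -7
step 3: r1 = -8, r2 = -4, r3 = -7
step 4: r1 = -8, r2 = -4, r3 = 3
step 5: r1 = -5, r2 = -4, r3 = 3
step 6: r1 = -5, r2 = -4, r3 = -3
step 7: r1 = -5, r2 = -4, r3 = 1
step 8: r1 = -9, r2 = -4, r3 = 1
step 9: r1 = -13, r2 = -4, r3 = 1
step 10: r1 = -13, r2 = -4, r3 = -12
step 11: r1 = 52, r2 = -4, r3 = -12
step 12: r1 = 52, r2 = -4, r3 = 40
step 13: r1 = 52, r2 = -4, r3 = 36
step 14: r1 = 16, r2 = -4, r3 = 36
step 15: r1 = 16, r2 = 4, r3 = 36
The first disagreement with the log is at step 15, where the value should be r2 = 4.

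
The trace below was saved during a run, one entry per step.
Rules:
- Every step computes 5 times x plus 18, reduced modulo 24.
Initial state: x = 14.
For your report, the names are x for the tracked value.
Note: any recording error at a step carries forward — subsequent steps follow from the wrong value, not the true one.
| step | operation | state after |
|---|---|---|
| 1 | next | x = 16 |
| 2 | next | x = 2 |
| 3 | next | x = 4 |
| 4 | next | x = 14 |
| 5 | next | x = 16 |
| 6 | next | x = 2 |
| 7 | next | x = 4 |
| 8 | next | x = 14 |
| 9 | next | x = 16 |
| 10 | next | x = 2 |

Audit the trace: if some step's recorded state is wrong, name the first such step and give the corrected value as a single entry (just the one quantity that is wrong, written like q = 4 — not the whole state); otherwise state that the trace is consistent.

Step 1: x = (5*14 + 18) mod 24 = 16 — consistent with the trace.
Step 2: x = (5*16 + 18) mod 24 = 2 — matches.
Step 3: x = (5*2 + 18) mod 24 = 4 — in agreement.
Step 4: x = (5*4 + 18) mod 24 = 14 — confirmed correct.
Step 5: x = (5*14 + 18) mod 24 = 16 — same as recorded.
Step 6: x = (5*16 + 18) mod 24 = 2 — consistent with the trace.
Step 7: x = (5*2 + 18) mod 24 = 4 — checks out.
Step 8: x = (5*4 + 18) mod 24 = 14 — consistent with the trace.
Step 9: x = (5*14 + 18) mod 24 = 16 — confirmed correct.
Step 10: x = (5*16 + 18) mod 24 = 2 — verified.
Nothing is out of place; the run is error-free.

no error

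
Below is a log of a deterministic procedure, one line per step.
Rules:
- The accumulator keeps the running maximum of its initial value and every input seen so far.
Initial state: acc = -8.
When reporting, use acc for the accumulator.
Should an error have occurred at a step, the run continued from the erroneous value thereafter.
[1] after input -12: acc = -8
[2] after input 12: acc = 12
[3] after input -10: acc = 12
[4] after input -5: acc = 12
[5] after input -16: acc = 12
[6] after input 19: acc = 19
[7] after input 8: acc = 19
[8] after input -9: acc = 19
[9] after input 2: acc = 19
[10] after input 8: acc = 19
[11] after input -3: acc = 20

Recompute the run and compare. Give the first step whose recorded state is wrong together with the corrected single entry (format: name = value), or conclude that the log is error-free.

1. acc = max(-8, -12) = -8 (verified)
2. acc = max(-8, 12) = 12 (agrees with the log)
3. acc = max(12, -10) = 12 (checks out)
4. acc = max(12, -5) = 12 (matches)
5. acc = max(12, -16) = 12 (agrees with the log)
6. acc = max(12, 19) = 19 (consistent with the log)
7. acc = max(19, 8) = 19 (exactly as logged)
8. acc = max(19, -9) = 19 (matches)
9. acc = max(19, 2) = 19 (consistent with the log)
10. acc = max(19, 8) = 19 (in agreement)
11. acc = max(19, -3) = 19 (the recorded entry deviates here)
The audit stops at step 11: the recorded entry is wrong and should be acc = 19.

step 11, acc = 19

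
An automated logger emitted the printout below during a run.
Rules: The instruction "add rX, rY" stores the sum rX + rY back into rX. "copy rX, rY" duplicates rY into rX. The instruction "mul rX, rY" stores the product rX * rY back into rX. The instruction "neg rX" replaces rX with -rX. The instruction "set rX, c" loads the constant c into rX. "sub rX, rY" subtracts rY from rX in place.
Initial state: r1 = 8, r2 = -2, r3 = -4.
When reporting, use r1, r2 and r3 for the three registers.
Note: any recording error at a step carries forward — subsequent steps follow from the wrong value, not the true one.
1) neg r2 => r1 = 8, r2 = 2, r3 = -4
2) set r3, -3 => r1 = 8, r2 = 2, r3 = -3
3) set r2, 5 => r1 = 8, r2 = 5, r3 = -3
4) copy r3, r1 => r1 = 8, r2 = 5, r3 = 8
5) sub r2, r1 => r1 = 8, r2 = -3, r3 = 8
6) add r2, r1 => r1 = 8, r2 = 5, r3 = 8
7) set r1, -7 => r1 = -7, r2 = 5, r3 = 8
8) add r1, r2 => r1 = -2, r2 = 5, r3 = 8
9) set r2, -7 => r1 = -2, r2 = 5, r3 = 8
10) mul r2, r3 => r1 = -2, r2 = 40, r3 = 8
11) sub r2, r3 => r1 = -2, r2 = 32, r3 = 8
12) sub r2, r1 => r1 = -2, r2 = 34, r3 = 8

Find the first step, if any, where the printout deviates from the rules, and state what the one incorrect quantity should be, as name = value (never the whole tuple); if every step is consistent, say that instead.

step 1: r2 = -(-2) = 2 -> checks out
step 2: r3 = -3 -> consistent with the printout
step 3: r2 = 5 -> agrees with the printout
step 4: r3 = 8 -> in agreement
step 5: r2 = 5 - 8 = -3 -> checks out
step 6: r2 = -3 + 8 = 5 -> confirmed correct
step 7: r1 = -7 -> verified
step 8: r1 = -7 + 5 = -2 -> matches
step 9: r2 = -7 -> first mismatch against the printout
First incorrect step: 9; the correct value is r2 = -7.

step 9, r2 = -7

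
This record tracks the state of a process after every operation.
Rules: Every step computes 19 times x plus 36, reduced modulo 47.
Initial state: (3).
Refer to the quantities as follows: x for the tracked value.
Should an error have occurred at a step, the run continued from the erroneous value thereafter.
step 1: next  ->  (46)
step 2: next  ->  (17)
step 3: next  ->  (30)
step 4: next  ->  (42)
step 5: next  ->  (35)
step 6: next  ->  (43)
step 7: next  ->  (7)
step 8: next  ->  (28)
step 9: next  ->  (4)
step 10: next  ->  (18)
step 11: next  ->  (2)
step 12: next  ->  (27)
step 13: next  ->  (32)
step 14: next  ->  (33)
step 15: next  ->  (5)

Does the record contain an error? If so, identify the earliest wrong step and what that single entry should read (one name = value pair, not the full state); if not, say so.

no error

step 1: x = (19*3 + 36) mod 47 = 46 -> verified
step 2: x = (19*46 + 36) mod 47 = 17 -> agrees with the record
step 3: x = (19*17 + 36) mod 47 = 30 -> matches
step 4: x = (19*30 + 36) mod 47 = 42 -> verified
step 5: x = (19*42 + 36) mod 47 = 35 -> no discrepancy
step 6: x = (19*35 + 36) mod 47 = 43 -> matches
step 7: x = (19*43 + 36) mod 47 = 7 -> confirmed correct
step 8: x = (19*7 + 36) mod 47 = 28 -> consistent with the record
step 9: x = (19*28 + 36) mod 47 = 4 -> consistent with the record
step 10: x = (19*4 + 36) mod 47 = 18 -> exactly as logged
step 11: x = (19*18 + 36) mod 47 = 2 -> matches
step 12: x = (19*2 + 36) mod 47 = 27 -> in agreement
step 13: x = (19*27 + 36) mod 47 = 32 -> checks out
step 14: x = (19*32 + 36) mod 47 = 33 -> consistent with the record
step 15: x = (19*33 + 36) mod 47 = 5 -> verified
All entries verified; no error found.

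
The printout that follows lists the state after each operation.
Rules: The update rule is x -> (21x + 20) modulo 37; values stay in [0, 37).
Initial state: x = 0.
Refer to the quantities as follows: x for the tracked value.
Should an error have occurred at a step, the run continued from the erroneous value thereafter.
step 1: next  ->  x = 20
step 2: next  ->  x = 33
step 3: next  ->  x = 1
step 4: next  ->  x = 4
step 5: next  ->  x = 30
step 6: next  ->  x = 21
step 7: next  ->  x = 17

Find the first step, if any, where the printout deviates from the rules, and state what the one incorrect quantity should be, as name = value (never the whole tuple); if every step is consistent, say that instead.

Recomputing the run from the initial state:
step 1: x = 20
step 2: x = 33
step 3: x = 10
step 4: x = 8
step 5: x = 3
step 6: x = 9
step 7: x = 24
The first disagreement with the printout is at step 3, where the value should be x = 10.

step 3, x = 10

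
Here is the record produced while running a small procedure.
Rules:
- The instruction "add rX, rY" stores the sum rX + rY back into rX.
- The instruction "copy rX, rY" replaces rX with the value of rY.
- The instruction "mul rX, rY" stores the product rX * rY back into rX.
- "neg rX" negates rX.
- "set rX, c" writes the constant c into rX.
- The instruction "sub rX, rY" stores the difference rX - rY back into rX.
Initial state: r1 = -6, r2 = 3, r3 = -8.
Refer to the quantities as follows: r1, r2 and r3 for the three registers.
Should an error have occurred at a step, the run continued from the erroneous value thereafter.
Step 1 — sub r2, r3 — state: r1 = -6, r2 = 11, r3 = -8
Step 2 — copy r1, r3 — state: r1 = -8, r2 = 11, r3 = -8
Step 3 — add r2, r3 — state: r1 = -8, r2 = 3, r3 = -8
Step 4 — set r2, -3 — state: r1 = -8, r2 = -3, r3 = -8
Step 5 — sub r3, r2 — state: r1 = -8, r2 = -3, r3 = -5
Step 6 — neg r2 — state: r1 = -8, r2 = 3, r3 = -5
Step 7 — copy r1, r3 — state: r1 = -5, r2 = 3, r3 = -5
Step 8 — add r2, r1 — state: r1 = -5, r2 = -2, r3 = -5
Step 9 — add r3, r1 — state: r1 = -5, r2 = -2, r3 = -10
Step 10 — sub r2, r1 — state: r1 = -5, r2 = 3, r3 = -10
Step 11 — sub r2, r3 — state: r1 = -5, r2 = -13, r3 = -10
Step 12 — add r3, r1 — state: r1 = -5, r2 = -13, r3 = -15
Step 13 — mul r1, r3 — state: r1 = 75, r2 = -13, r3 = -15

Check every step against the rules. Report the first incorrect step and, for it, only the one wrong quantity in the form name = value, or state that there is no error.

1. r2 = 3 - -8 = 11 (same as recorded)
2. r1 = -8 (confirmed correct)
3. r2 = 11 + -8 = 3 (no discrepancy)
4. r2 = -3 (in agreement)
5. r3 = -8 - -3 = -5 (no discrepancy)
6. r2 = -(-3) = 3 (same as recorded)
7. r1 = -5 (verified)
8. r2 = 3 + -5 = -2 (no discrepancy)
9. r3 = -5 + -5 = -10 (confirmed correct)
10. r2 = -2 - -5 = 3 (confirmed correct)
11. r2 = 3 - -10 = 13 (not what was recorded)
First deviation found at step 11; the corrected entry is r2 = 13.

step 11, r2 = 13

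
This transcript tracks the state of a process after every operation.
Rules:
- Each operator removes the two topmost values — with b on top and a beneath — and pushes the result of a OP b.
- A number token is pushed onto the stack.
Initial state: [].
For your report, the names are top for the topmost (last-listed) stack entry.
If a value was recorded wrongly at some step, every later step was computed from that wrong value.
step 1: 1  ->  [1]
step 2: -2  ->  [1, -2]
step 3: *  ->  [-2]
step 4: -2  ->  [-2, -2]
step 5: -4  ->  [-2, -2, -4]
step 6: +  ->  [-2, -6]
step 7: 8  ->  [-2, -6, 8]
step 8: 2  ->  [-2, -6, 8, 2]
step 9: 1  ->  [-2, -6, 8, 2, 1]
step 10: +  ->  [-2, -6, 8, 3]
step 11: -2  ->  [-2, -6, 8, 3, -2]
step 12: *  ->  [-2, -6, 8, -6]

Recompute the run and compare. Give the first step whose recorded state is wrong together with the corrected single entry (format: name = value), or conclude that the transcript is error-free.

Recomputing the run from the initial state:
step 1: [1]
step 2: [1, -2]
step 3: [-2]
step 4: [-2, -2]
step 5: [-2, -2, -4]
step 6: [-2, -6]
step 7: [-2, -6, 8]
step 8: [-2, -6, 8, 2]
step 9: [-2, -6, 8, 2, 1]
step 10: [-2, -6, 8, 3]
step 11: [-2, -6, 8, 3, -2]
step 12: [-2, -6, 8, -6]
This matches the transcript at every step.

no error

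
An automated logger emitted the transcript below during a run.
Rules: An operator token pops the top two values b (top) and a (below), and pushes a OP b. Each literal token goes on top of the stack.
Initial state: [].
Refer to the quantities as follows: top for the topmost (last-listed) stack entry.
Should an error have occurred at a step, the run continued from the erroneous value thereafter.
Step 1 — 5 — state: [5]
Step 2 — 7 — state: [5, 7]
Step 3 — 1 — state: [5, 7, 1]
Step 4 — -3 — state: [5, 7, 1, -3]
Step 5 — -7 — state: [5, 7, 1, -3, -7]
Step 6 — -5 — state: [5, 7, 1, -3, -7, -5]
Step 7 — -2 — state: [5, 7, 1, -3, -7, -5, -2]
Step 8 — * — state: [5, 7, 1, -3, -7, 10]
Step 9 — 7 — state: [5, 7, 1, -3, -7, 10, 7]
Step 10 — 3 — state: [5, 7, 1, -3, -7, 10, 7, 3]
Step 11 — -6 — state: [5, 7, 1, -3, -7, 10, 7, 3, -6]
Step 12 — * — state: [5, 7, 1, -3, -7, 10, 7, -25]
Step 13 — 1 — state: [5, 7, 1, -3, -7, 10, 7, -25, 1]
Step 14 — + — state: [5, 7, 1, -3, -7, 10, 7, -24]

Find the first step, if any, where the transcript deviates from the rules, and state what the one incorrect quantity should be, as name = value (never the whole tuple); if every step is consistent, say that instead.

step 12, top = -18

Step 1: push 5: top = 5 — agrees with the transcript.
Step 2: push 7: top = 7 — no discrepancy.
Step 3: push 1: top = 1 — same as recorded.
Step 4: push -3: top = -3 — confirmed correct.
Step 5: push -7: top = -7 — verified.
Step 6: push -5: top = -5 — same as recorded.
Step 7: push -2: top = -2 — no discrepancy.
Step 8: -5 * -2 = 10 — confirmed correct.
Step 9: push 7: top = 7 — confirmed correct.
Step 10: push 3: top = 3 — consistent with the transcript.
Step 11: push -6: top = -6 — matches.
Step 12: 3 * -6 = -18 — first mismatch against the transcript.
That makes step 12 the first incorrect line — top = -18 is what it should show.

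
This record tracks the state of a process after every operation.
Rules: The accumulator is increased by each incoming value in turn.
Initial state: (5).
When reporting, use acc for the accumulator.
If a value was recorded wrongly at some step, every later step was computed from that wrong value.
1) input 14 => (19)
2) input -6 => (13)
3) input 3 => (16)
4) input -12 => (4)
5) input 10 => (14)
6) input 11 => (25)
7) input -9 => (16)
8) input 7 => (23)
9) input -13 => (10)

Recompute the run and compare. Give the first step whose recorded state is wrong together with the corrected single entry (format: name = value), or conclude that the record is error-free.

no error

Recomputing the run from the initial state:
step 1: acc = 19
step 2: acc = 13
step 3: acc = 16
step 4: acc = 4
step 5: acc = 14
step 6: acc = 25
step 7: acc = 16
step 8: acc = 23
step 9: acc = 10
This matches the record at every step.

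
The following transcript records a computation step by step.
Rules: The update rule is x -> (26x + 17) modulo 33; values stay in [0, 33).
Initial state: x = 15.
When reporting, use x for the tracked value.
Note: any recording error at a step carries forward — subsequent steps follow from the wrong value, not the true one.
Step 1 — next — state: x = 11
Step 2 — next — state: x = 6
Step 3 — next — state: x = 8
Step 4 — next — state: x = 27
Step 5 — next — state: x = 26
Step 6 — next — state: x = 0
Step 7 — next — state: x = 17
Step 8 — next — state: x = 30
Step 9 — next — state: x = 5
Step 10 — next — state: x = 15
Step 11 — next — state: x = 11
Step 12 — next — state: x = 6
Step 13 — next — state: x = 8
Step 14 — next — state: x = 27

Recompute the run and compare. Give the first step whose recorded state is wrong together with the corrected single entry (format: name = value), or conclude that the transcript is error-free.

no error

Recomputing the run from the initial state:
step 1: x = 11
step 2: x = 6
step 3: x = 8
step 4: x = 27
step 5: x = 26
step 6: x = 0
step 7: x = 17
step 8: x = 30
step 9: x = 5
step 10: x = 15
step 11: x = 11
step 12: x = 6
step 13: x = 8
step 14: x = 27
This matches the transcript at every step.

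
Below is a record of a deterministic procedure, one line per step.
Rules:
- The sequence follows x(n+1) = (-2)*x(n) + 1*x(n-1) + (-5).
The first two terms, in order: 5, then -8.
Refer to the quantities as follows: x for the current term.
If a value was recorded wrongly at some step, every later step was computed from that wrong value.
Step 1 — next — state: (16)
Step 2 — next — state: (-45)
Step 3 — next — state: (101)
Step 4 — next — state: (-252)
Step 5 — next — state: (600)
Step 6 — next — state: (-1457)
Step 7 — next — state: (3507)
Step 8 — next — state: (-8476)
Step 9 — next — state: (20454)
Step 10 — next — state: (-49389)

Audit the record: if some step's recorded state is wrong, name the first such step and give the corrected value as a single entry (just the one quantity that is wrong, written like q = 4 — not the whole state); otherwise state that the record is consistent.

step 7, x = 3509

Step 1: x = -2*(-8) + (1)*(5) + (-5) = 16 — no discrepancy.
Step 2: x = -2*(16) + (1)*(-8) + (-5) = -45 — no discrepancy.
Step 3: x = -2*(-45) + (1)*(16) + (-5) = 101 — confirmed correct.
Step 4: x = -2*(101) + (1)*(-45) + (-5) = -252 — same as recorded.
Step 5: x = -2*(-252) + (1)*(101) + (-5) = 600 — verified.
Step 6: x = -2*(600) + (1)*(-252) + (-5) = -1457 — consistent with the record.
Step 7: x = -2*(-1457) + (1)*(600) + (-5) = 3509 — the record has a different value.
The audit stops at step 7: the recorded entry is wrong and should be x = 3509.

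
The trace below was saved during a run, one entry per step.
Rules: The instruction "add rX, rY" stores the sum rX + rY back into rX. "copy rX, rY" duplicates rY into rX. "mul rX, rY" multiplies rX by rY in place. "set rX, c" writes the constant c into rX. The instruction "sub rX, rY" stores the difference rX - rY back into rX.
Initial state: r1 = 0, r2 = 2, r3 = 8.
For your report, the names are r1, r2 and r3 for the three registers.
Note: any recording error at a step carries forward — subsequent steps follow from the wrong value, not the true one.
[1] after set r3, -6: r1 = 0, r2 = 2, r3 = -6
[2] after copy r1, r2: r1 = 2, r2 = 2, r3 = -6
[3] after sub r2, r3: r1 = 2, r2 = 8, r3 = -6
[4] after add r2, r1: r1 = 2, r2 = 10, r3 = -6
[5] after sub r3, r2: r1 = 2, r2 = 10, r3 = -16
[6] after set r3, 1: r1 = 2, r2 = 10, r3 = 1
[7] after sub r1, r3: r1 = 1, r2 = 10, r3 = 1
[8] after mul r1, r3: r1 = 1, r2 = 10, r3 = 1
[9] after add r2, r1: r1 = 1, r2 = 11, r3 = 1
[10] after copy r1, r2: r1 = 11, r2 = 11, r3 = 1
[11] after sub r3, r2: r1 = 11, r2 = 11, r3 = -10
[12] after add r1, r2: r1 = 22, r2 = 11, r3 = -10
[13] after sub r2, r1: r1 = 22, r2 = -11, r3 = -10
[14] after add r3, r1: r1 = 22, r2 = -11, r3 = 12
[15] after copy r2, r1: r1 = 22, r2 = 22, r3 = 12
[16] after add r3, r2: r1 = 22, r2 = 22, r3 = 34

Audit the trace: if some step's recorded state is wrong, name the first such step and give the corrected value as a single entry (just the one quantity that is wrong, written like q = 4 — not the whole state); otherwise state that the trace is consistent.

1. r3 = -6 (consistent with the trace)
2. r1 = 2 (in agreement)
3. r2 = 2 - -6 = 8 (verified)
4. r2 = 8 + 2 = 10 (confirmed correct)
5. r3 = -6 - 10 = -16 (matches)
6. r3 = 1 (checks out)
7. r1 = 2 - 1 = 1 (no discrepancy)
8. r1 = 1 * 1 = 1 (checks out)
9. r2 = 10 + 1 = 11 (confirmed correct)
10. r1 = 11 (confirmed correct)
11. r3 = 1 - 11 = -10 (no discrepancy)
12. r1 = 11 + 11 = 22 (checks out)
13. r2 = 11 - 22 = -11 (exactly as logged)
14. r3 = -10 + 22 = 12 (confirmed correct)
15. r2 = 22 (agrees with the trace)
16. r3 = 12 + 22 = 34 (verified)
All entries verified; no error found.

no error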